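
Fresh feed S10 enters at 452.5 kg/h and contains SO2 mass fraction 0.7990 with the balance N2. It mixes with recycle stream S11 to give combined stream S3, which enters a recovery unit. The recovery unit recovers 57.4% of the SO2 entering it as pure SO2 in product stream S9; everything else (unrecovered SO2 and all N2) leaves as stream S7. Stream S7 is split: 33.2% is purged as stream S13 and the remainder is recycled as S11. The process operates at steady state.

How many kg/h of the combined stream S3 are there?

779.3 kg/h

N2 enters only via S10 and leaves only via the purge: 452.5×0.201 = 0.332×(N2 in S7), and the recovery unit passes all N2, so N2 in S3 = N2 in S7 = 273.95 kg/h.
SO2 in S3: m_A = 452.5×0.799 + (1−0.332)·(1−0.574)·m_A, so m_A = 361.55/0.7154 = 505.36 kg/h.
S3 = 505.36 + 273.95 = 779.31 kg/h.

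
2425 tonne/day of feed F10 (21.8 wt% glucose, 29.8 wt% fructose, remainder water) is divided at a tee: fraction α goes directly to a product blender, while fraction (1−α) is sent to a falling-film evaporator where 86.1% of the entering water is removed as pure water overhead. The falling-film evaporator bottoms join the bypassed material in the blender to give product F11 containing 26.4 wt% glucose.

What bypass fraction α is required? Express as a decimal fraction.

0.582

All 2425×0.218 = 528.65 tonne/day of glucose reaches F11, so F11 = 528.65/0.264 = 2002.5 tonne/day and vapour = 422.54 tonne/day.
The evaporator receives (1−α)·2425 of feed at 0.484 water and removes 0.861 of that water:
0.861×0.484×(1−α)×2425 = 422.54
(1−α) = 422.54/1010.6 = 0.4181;  α = 0.5819.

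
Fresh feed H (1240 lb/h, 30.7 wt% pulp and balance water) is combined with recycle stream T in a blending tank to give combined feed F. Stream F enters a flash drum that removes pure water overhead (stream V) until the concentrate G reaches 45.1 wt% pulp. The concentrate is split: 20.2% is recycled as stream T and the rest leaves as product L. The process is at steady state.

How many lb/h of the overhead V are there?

Overall pulp balance (none leaves overhead): pulp in fresh feed = pulp in product, i.e. 1240×0.307 = (1−0.202)·G·0.451.
G = 380.68/(0.451×0.798) = 1057.7 lb/h.
Recycle T = 0.202×1057.7 = 213.66 lb/h.
Combined feed F = 1240 + 213.66 = 1453.7 lb/h.
Overhead V = F − G = 1453.7 − 1057.7 = 395.92 lb/h.

395.9 lb/h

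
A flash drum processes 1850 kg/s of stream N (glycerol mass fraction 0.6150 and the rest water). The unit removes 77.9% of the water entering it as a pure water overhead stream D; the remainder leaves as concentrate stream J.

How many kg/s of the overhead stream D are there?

554.8 kg/s

water entering = 1850×0.385 = 712.25 kg/s; overhead removed = 0.779×712.25 = 554.84 kg/s.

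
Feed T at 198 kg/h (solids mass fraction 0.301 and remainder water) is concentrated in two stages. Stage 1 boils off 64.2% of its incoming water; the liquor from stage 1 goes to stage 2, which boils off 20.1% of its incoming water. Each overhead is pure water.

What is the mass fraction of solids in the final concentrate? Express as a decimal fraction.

0.601

water in feed = 198×0.699 = 138.4 kg/h.
After stage 1: water left = (1−0.642)×138.4 = 49.548; stream total = 109.15 kg/h.
After stage 2: water left = (1−0.201)×49.548 = 39.589; final concentrate = 99.187 kg/h.
solids fraction = 59.598/99.187 = 0.601.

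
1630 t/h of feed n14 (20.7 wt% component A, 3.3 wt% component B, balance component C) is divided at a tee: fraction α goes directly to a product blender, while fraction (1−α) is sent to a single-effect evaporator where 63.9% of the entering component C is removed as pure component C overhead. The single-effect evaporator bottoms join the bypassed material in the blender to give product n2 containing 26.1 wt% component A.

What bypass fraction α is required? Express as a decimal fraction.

All 1630×0.207 = 337.41 t/h of component A reaches n2, so n2 = 337.41/0.261 = 1292.8 t/h and vapour = 337.24 t/h.
The evaporator receives (1−α)·1630 of feed at 0.760 component C and removes 0.639 of that component C:
0.639×0.760×(1−α)×1630 = 337.24
(1−α) = 337.24/791.59 = 0.4260;  α = 0.5740.

0.574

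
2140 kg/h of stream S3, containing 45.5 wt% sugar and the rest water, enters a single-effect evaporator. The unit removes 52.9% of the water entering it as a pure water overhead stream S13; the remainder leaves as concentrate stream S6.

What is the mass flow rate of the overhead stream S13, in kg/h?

617 kg/h

water entering = 2140×0.545 = 1166.3 kg/h; overhead removed = 0.529×1166.3 = 616.97 kg/h.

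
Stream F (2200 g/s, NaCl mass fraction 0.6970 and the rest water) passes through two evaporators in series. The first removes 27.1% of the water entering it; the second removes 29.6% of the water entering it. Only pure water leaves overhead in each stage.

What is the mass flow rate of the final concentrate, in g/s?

1876 g/s

water in feed = 2200×0.303 = 666.6 g/s.
After stage 1: water left = (1−0.271)×666.6 = 485.95; stream total = 2019.4 g/s.
After stage 2: water left = (1−0.296)×485.95 = 342.11; final concentrate = 1875.5 g/s.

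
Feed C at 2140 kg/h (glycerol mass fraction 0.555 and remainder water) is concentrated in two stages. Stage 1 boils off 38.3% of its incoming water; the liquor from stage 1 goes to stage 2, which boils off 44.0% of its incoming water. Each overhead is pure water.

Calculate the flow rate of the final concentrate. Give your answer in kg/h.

1517 kg/h

water in feed = 2140×0.445 = 952.3 kg/h.
After stage 1: water left = (1−0.383)×952.3 = 587.57; stream total = 1775.3 kg/h.
After stage 2: water left = (1−0.440)×587.57 = 329.04; final concentrate = 1516.7 kg/h.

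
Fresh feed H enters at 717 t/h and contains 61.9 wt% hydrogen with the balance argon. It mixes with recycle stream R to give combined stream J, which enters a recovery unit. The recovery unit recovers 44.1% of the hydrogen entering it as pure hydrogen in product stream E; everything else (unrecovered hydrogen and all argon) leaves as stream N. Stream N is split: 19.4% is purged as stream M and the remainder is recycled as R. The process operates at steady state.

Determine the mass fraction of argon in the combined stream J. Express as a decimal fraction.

argon enters only via H and leaves only via the purge: 717×0.381 = 0.194×(argon in N), and the recovery unit passes all argon, so argon in J = argon in N = 1408.1 t/h.
hydrogen in J: m_A = 717×0.619 + (1−0.194)·(1−0.441)·m_A, so m_A = 443.82/0.5494 = 807.76 t/h.
J = 807.76 + 1408.1 = 2215.9 t/h.
argon fraction in J = 1408.1/2215.9 = 0.6355.

0.6355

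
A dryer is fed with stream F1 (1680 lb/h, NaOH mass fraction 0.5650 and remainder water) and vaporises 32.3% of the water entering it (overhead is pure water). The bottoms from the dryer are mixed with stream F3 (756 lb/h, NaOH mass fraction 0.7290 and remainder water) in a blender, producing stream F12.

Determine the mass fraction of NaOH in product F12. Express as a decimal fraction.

Vapour removed = 0.323×0.435×1680 = 236.05 lb/h; concentrate = 1444 lb/h.
NaOH reaching the mixer = 949.2 (from concentrate) + 756×0.729 = 1500.3 lb/h.
Product flow = 1444 + 756 = 2200 lb/h; NaOH fraction = 0.6820.

0.6820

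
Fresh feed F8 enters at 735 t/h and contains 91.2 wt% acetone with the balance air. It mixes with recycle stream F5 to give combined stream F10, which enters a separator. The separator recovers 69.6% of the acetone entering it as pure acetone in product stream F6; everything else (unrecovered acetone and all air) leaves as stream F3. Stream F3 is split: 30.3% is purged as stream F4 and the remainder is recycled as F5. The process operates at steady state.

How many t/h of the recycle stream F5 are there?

329 t/h

air enters only via F8 and leaves only via the purge: 735×0.088 = 0.303×(air in F3), and the separator passes all air, so air in F10 = air in F3 = 213.47 t/h.
acetone in F10: m_A = 735×0.912 + (1−0.303)·(1−0.696)·m_A, so m_A = 670.32/0.7881 = 850.54 t/h.
F3 = (1−0.696)×850.54 + 213.47 = 472.03 t/h.
Recycle F5 = (1−0.303)×472.03 = 329 t/h.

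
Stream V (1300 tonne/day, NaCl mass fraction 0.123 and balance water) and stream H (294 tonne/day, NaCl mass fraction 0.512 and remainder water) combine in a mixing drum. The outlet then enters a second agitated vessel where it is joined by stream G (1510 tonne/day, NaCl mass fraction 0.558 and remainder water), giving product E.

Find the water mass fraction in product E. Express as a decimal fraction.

0.629

Overall, product flow = 3104 tonne/day.
water in = 1300×0.877 + 294×0.488 + 1510×0.442 = 1951 tonne/day.
water fraction in E = 0.629.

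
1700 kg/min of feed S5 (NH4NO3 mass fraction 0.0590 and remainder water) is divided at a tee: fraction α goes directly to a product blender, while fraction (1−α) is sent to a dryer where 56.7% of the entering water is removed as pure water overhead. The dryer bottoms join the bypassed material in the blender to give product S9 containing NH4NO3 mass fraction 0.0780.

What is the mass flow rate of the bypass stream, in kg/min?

923.9 kg/min

All 1700×0.059 = 100.3 kg/min of NH4NO3 reaches S9, so S9 = 100.3/0.078 = 1285.9 kg/min and vapour = 414.1 kg/min.
The evaporator receives (1−α)·1700 of feed at 0.941 water and removes 0.567 of that water:
0.567×0.941×(1−α)×1700 = 414.1
(1−α) = 414.1/907.03 = 0.4565;  α = 0.5435.
Bypass flow = 0.5435×1700 = 923.87 kg/min.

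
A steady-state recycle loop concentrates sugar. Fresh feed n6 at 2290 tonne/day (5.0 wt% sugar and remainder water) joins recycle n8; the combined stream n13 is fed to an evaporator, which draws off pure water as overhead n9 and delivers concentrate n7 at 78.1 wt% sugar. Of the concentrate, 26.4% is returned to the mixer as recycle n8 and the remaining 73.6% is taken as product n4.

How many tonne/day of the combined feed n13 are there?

Overall sugar balance (none leaves overhead): sugar in fresh feed = sugar in product, i.e. 2290×0.050 = (1−0.264)·n7·0.781.
n7 = 114.5/(0.781×0.736) = 199.19 tonne/day.
Recycle n8 = 0.264×199.19 = 52.587 tonne/day.
Combined feed n13 = 2290 + 52.587 = 2342.6 tonne/day.

2343 tonne/day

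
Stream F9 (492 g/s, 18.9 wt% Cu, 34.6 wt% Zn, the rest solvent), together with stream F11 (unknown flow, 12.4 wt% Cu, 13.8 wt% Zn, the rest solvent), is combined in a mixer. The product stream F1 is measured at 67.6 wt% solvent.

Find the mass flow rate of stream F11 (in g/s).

1674 g/s

Let F11 be the unknown flow. Total out = 492 + F11.
solvent balance: 228.78 + 0.738·F11 = 0.676·(492 + F11)
(0.738 − 0.676)·F11 = 0.676×492 − 228.78 = 103.81
F11 = 103.81 / 0.062 = 1674.4 g/s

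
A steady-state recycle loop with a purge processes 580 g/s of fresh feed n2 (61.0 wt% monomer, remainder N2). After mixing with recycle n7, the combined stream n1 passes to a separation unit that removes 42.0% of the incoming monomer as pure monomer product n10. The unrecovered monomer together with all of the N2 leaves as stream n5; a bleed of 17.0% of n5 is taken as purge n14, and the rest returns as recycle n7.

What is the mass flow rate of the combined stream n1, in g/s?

2013 g/s

N2 enters only via n2 and leaves only via the purge: 580×0.390 = 0.170×(N2 in n5), and the separation unit passes all N2, so N2 in n1 = N2 in n5 = 1330.6 g/s.
monomer in n1: m_A = 580×0.610 + (1−0.170)·(1−0.420)·m_A, so m_A = 353.8/0.5186 = 682.22 g/s.
n1 = 682.22 + 1330.6 = 2012.8 g/s.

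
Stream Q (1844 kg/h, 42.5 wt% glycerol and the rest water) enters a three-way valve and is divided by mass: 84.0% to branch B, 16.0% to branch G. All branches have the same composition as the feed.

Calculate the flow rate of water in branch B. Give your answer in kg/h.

890.7 kg/h

Branch B total = 0.840×1844 = 1549 kg/h.
water in B = 0.575×1549 = 890.65 kg/h.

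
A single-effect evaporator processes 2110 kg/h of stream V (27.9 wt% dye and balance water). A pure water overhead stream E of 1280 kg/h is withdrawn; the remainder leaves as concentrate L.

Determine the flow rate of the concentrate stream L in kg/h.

830 kg/h

Concentrate = 2110 − 1280 = 830 kg/h.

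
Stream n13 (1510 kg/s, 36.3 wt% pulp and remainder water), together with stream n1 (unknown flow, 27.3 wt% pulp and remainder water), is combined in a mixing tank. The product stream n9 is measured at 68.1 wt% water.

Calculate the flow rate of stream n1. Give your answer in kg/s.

Let n1 be the unknown flow. Total out = 1510 + n1.
water balance: 961.87 + 0.727·n1 = 0.681·(1510 + n1)
(0.727 − 0.681)·n1 = 0.681×1510 − 961.87 = 66.44
n1 = 66.44 / 0.046 = 1444.3 kg/s

1444 kg/s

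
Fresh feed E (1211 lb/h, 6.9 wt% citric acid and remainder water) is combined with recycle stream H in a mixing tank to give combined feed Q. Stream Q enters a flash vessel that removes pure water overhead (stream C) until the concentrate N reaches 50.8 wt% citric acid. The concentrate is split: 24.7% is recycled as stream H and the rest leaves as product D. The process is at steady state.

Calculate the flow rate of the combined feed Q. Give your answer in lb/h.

Overall citric acid balance (none leaves overhead): citric acid in fresh feed = citric acid in product, i.e. 1211×0.069 = (1−0.247)·N·0.508.
N = 83.559/(0.508×0.753) = 218.44 lb/h.
Recycle H = 0.247×218.44 = 53.955 lb/h.
Combined feed Q = 1211 + 53.955 = 1265 lb/h.

1265 lb/h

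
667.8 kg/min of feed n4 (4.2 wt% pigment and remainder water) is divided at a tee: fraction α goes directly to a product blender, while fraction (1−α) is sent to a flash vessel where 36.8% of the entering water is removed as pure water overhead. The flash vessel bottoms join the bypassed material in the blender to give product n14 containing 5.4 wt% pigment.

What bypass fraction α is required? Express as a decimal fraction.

All 667.8×0.042 = 28.048 kg/min of pigment reaches n14, so n14 = 28.048/0.054 = 519.4 kg/min and vapour = 148.4 kg/min.
The evaporator receives (1−α)·667.8 of feed at 0.958 water and removes 0.368 of that water:
0.368×0.958×(1−α)×667.8 = 148.4
(1−α) = 148.4/235.43 = 0.6303;  α = 0.3697.

0.370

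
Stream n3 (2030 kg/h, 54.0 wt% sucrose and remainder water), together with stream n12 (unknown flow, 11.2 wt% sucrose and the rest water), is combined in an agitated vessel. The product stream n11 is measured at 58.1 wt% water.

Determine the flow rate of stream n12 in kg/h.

Let n12 be the unknown flow. Total out = 2030 + n12.
water balance: 933.8 + 0.888·n12 = 0.581·(2030 + n12)
(0.888 − 0.581)·n12 = 0.581×2030 − 933.8 = 245.63
n12 = 245.63 / 0.307 = 800.1 kg/h

800.1 kg/h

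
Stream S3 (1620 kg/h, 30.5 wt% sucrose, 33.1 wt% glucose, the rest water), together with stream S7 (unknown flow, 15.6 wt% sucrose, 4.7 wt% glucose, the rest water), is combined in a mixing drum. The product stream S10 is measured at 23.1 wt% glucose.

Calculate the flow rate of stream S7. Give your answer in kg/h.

880.4 kg/h

Let S7 be the unknown flow. Total out = 1620 + S7.
glucose balance: 536.22 + 0.047·S7 = 0.231·(1620 + S7)
(0.047 − 0.231)·S7 = 0.231×1620 − 536.22 = -162
S7 = -162 / -0.184 = 880.43 kg/h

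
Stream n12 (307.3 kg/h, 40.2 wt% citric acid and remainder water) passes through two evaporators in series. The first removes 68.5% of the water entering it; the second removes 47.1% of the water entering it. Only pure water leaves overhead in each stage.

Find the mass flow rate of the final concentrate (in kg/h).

water in feed = 307.3×0.598 = 183.77 kg/h.
After stage 1: water left = (1−0.685)×183.77 = 57.886; stream total = 181.42 kg/h.
After stage 2: water left = (1−0.471)×57.886 = 30.622; final concentrate = 154.16 kg/h.

154.2 kg/h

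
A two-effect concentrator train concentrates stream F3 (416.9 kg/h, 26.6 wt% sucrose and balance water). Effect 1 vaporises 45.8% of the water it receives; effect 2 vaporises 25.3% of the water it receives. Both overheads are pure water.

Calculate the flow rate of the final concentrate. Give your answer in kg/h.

water in feed = 416.9×0.734 = 306 kg/h.
After stage 1: water left = (1−0.458)×306 = 165.85; stream total = 276.75 kg/h.
After stage 2: water left = (1−0.253)×165.85 = 123.89; final concentrate = 234.79 kg/h.

234.8 kg/h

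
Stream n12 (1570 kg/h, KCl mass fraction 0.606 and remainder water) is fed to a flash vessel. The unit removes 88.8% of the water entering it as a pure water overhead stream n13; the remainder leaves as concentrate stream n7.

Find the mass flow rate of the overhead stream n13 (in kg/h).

549.3 kg/h

water entering = 1570×0.394 = 618.58 kg/h; overhead removed = 0.888×618.58 = 549.3 kg/h.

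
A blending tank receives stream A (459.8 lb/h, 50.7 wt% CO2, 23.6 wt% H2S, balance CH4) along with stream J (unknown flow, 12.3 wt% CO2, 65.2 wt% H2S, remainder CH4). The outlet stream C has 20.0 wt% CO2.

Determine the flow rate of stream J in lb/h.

1833 lb/h

Let J be the unknown flow. Total out = 459.8 + J.
CO2 balance: 233.12 + 0.123·J = 0.200·(459.8 + J)
(0.123 − 0.200)·J = 0.200×459.8 − 233.12 = -141.16
J = -141.16 / -0.077 = 1833.2 lb/h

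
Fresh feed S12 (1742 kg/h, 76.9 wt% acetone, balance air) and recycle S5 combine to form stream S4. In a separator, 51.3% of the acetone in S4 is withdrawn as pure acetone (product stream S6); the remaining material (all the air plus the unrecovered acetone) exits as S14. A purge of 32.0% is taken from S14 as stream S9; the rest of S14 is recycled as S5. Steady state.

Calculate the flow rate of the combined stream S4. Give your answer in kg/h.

air enters only via S12 and leaves only via the purge: 1742×0.231 = 0.320×(air in S14), and the separator passes all air, so air in S4 = air in S14 = 1257.5 kg/h.
acetone in S4: m_A = 1742×0.769 + (1−0.320)·(1−0.513)·m_A, so m_A = 1339.6/0.6688 = 2002.9 kg/h.
S4 = 2002.9 + 1257.5 = 3260.4 kg/h.

3260 kg/h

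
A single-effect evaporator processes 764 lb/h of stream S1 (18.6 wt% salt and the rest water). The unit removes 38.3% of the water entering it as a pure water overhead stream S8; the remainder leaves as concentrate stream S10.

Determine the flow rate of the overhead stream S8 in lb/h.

238.2 lb/h

water entering = 764×0.814 = 621.9 lb/h; overhead removed = 0.383×621.9 = 238.19 lb/h.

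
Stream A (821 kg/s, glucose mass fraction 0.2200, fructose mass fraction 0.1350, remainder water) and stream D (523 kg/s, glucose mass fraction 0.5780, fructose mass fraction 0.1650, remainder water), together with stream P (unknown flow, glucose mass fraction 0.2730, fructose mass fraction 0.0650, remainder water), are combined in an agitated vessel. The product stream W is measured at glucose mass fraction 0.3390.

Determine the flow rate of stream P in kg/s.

Let P be the unknown flow. Total out = 1344 + P.
glucose balance: 482.91 + 0.273·P = 0.339·(1344 + P)
(0.273 − 0.339)·P = 0.339×1344 − 482.91 = -27.298
P = -27.298 / -0.066 = 413.61 kg/s

413.6 kg/s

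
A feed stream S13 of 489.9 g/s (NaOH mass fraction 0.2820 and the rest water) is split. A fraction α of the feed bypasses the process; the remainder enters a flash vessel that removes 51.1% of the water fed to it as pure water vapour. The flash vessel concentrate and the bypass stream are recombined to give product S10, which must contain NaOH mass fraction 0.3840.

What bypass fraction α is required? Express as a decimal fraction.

0.276

All 489.9×0.282 = 138.15 g/s of NaOH reaches S10, so S10 = 138.15/0.384 = 359.77 g/s and vapour = 130.13 g/s.
The evaporator receives (1−α)·489.9 of feed at 0.718 water and removes 0.511 of that water:
0.511×0.718×(1−α)×489.9 = 130.13
(1−α) = 130.13/179.74 = 0.7240;  α = 0.2760.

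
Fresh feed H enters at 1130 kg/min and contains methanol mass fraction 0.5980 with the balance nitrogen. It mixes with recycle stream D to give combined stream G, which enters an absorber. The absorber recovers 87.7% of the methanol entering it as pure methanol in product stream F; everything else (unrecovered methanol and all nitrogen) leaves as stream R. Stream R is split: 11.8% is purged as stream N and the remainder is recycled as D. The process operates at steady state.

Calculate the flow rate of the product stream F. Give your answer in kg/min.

methanol in G: m_A = 1130×0.598 + (1−0.118)·(1−0.877)·m_A, so m_A = 675.74/0.8915 = 757.97 kg/min.
Product F = 0.877×757.97 = 664.74 kg/min.

664.7 kg/min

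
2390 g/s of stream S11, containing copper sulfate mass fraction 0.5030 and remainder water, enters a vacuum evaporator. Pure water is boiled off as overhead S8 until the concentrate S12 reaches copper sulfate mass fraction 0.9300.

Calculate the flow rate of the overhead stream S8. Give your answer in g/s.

copper sulfate is conserved: 2390×0.503 = 1202.2 g/s all reports to the concentrate.
Concentrate = 1202.2/(target fraction) = 1292.7 g/s.
Overhead = 2390 − 1292.7 = 1097.3 g/s.

1097 g/s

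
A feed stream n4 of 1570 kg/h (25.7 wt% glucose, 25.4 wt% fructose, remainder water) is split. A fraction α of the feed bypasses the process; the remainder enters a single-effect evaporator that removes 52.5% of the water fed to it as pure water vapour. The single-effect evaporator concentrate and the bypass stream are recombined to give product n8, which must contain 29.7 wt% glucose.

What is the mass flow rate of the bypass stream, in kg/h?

All 1570×0.257 = 403.49 kg/h of glucose reaches n8, so n8 = 403.49/0.297 = 1358.6 kg/h and vapour = 211.45 kg/h.
The evaporator receives (1−α)·1570 of feed at 0.489 water and removes 0.525 of that water:
0.525×0.489×(1−α)×1570 = 211.45
(1−α) = 211.45/403.06 = 0.5246;  α = 0.4754.
Bypass flow = 0.4754×1570 = 746.36 kg/h.

746.4 kg/h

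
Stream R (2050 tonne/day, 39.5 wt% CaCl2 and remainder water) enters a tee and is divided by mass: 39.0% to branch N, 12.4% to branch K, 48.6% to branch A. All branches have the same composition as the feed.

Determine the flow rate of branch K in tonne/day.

Branch K flow = 0.124×2050 = 254.2 tonne/day.

254.2 tonne/day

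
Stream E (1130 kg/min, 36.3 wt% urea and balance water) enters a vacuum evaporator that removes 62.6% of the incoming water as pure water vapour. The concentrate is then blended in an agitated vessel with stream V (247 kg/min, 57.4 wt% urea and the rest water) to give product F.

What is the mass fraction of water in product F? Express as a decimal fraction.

Vapour removed = 0.626×0.637×1130 = 450.6 kg/min; concentrate = 679.4 kg/min.
water reaching the mixer = 269.21 (from concentrate) + 247×0.426 = 374.43 kg/min.
Product flow = 679.4 + 247 = 926.4 kg/min; water fraction = 0.4042.

0.4042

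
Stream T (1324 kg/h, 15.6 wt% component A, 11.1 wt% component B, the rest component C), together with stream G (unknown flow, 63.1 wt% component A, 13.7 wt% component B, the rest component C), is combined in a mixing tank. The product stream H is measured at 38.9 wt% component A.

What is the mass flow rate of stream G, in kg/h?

1275 kg/h

Let G be the unknown flow. Total out = 1324 + G.
component A balance: 206.54 + 0.631·G = 0.389·(1324 + G)
(0.631 − 0.389)·G = 0.389×1324 − 206.54 = 308.49
G = 308.49 / 0.242 = 1274.8 kg/h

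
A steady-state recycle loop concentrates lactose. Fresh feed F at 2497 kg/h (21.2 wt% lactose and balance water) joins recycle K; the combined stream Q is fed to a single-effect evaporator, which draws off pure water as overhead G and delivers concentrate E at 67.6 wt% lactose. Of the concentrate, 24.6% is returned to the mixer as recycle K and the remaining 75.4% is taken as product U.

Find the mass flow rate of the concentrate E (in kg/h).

1039 kg/h

Overall lactose balance (none leaves overhead): lactose in fresh feed = lactose in product, i.e. 2497×0.212 = (1−0.246)·E·0.676.
E = 529.36/(0.676×0.754) = 1038.6 kg/h.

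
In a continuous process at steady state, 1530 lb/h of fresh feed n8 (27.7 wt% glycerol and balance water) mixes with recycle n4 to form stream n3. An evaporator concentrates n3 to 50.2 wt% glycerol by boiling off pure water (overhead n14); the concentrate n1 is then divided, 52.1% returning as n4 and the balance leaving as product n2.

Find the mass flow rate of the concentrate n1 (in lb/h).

Overall glycerol balance (none leaves overhead): glycerol in fresh feed = glycerol in product, i.e. 1530×0.277 = (1−0.521)·n1·0.502.
n1 = 423.81/(0.502×0.479) = 1762.5 lb/h.

1763 lb/h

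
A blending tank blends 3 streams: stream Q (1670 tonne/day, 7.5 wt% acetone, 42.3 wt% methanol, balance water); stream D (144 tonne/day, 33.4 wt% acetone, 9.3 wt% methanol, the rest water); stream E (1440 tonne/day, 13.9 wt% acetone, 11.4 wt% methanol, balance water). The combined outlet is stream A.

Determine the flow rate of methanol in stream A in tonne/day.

884 tonne/day

methanol out = methanol in = 1670×0.423 + 144×0.093 + 1440×0.114 = 883.96 tonne/day.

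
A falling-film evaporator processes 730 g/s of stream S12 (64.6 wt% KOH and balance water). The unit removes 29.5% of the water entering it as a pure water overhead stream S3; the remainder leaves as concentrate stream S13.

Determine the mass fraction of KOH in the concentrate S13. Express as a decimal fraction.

0.721

KOH is not removed: 730×0.646 = 471.58 g/s of KOH enters S13.
water entering = 730×0.354 = 258.42 g/s; overhead removed = 0.295×258.42 = 76.234 g/s.
Concentrate = 730 − 76.234 = 653.77 g/s.
Mass fraction = 471.58/653.77 = 0.721.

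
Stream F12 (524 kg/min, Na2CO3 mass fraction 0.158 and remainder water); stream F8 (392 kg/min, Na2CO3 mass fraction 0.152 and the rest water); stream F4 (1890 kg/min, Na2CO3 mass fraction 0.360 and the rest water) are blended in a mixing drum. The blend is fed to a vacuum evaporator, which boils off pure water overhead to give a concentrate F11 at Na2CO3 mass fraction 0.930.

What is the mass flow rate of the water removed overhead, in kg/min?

Na2CO3 entering = 524×0.158 + 392×0.152 + 1890×0.360 = 822.78 kg/min.
All Na2CO3 reports to F11, so F11 = 822.78/0.930 = 884.71 kg/min.
Total feed = 2806 kg/min; overhead = 2806 − 884.71 = 1921.3 kg/min.

1921 kg/min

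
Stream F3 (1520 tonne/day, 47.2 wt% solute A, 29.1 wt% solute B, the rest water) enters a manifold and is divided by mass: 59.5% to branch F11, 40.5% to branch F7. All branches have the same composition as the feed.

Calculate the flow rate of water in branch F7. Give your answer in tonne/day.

145.9 tonne/day

Branch F7 total = 0.405×1520 = 615.6 tonne/day.
water in F7 = 0.237×615.6 = 145.9 tonne/day.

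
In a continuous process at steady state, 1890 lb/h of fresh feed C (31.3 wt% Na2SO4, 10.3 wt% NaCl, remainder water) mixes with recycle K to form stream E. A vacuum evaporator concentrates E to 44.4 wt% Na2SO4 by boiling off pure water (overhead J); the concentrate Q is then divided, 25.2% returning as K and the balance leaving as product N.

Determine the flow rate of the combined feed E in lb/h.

2339 lb/h

Overall Na2SO4 balance (none leaves overhead): Na2SO4 in fresh feed = Na2SO4 in product, i.e. 1890×0.313 = (1−0.252)·Q·0.444.
Q = 591.57/(0.444×0.748) = 1781.2 lb/h.
Recycle K = 0.252×1781.2 = 448.87 lb/h.
Combined feed E = 1890 + 448.87 = 2338.9 lb/h.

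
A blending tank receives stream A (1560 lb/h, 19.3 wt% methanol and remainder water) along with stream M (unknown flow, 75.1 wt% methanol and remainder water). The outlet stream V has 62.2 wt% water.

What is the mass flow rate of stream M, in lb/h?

773.7 lb/h

Let M be the unknown flow. Total out = 1560 + M.
water balance: 1258.9 + 0.249·M = 0.622·(1560 + M)
(0.249 − 0.622)·M = 0.622×1560 − 1258.9 = -288.6
M = -288.6 / -0.373 = 773.73 lb/h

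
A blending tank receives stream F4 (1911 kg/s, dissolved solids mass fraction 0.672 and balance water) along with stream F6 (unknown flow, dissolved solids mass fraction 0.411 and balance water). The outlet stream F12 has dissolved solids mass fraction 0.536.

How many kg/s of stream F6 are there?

Let F6 be the unknown flow. Total out = 1911 + F6.
dissolved solids balance: 1284.2 + 0.411·F6 = 0.536·(1911 + F6)
(0.411 − 0.536)·F6 = 0.536×1911 − 1284.2 = -259.9
F6 = -259.9 / -0.125 = 2079.2 kg/s

2079 kg/s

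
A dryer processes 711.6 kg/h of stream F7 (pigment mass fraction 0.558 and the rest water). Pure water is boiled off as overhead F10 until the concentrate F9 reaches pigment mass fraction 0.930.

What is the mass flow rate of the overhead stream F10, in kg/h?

pigment is conserved: 711.6×0.558 = 397.07 kg/h all reports to the concentrate.
Concentrate = 397.07/(target fraction) = 426.96 kg/h.
Overhead = 711.6 − 426.96 = 284.64 kg/h.

284.6 kg/h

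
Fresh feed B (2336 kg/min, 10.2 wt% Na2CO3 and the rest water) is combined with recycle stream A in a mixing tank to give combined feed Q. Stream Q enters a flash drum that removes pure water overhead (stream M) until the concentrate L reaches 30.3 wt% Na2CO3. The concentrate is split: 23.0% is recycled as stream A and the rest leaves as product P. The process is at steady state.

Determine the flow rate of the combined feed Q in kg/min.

Overall Na2CO3 balance (none leaves overhead): Na2CO3 in fresh feed = Na2CO3 in product, i.e. 2336×0.102 = (1−0.230)·L·0.303.
L = 238.27/(0.303×0.770) = 1021.3 kg/min.
Recycle A = 0.230×1021.3 = 234.89 kg/min.
Combined feed Q = 2336 + 234.89 = 2570.9 kg/min.

2571 kg/min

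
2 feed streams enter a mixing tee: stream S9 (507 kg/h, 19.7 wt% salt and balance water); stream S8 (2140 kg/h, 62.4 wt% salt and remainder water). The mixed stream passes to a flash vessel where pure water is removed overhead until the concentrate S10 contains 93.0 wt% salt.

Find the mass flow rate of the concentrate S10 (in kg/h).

1543 kg/h

salt entering = 507×0.197 + 2140×0.624 = 1435.2 kg/h.
All salt reports to S10, so S10 = 1435.2/0.930 = 1543.3 kg/h.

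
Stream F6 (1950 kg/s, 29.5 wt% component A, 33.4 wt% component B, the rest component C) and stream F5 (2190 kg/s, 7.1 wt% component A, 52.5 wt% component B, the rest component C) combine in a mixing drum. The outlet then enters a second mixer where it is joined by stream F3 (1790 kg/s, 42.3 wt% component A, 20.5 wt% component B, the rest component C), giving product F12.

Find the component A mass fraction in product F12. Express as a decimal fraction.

0.2509

Overall, product flow = 5930 kg/s.
component A in = 1950×0.295 + 2190×0.071 + 1790×0.423 = 1487.9 kg/s.
component A fraction in F12 = 0.2509.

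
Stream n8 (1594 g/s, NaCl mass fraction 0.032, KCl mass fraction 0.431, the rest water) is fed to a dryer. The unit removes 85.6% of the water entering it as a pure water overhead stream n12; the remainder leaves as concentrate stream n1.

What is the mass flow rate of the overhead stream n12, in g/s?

732.7 g/s

water entering = 1594×0.537 = 855.98 g/s; overhead removed = 0.856×855.98 = 732.72 g/s.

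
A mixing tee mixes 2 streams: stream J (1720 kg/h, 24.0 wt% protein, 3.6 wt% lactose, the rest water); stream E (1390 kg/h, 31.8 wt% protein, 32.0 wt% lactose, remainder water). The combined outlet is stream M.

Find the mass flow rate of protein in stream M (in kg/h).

854.8 kg/h

protein out = protein in = 1720×0.240 + 1390×0.318 = 854.82 kg/h.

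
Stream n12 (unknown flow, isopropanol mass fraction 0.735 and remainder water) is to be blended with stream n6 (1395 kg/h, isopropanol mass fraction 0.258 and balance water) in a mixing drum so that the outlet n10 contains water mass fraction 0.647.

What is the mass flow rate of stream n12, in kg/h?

Let n12 be the unknown flow. Total out = 1395 + n12.
water balance: 1035.1 + 0.265·n12 = 0.647·(1395 + n12)
(0.265 − 0.647)·n12 = 0.647×1395 − 1035.1 = -132.52
n12 = -132.52 / -0.382 = 346.92 kg/h

346.9 kg/h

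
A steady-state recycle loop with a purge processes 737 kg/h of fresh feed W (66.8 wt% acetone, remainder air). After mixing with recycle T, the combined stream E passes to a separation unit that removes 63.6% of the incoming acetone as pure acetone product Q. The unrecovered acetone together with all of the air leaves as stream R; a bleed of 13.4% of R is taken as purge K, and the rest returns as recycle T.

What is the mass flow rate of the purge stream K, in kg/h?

air enters only via W and leaves only via the purge: 737×0.332 = 0.134×(air in R), and the separation unit passes all air, so air in E = air in R = 1826 kg/h.
acetone in E: m_A = 737×0.668 + (1−0.134)·(1−0.636)·m_A, so m_A = 492.32/0.6848 = 718.94 kg/h.
R = (1−0.636)×718.94 + 1826 = 2087.7 kg/h.
Purge K = 0.134×2087.7 = 279.75 kg/h.

279.8 kg/h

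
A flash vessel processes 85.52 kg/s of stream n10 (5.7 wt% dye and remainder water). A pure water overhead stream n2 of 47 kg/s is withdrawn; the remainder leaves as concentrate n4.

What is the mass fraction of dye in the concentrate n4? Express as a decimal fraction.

dye is not removed: 85.52×0.057 = 4.8746 kg/s of dye enters n4.
Concentrate = 85.52 − 47 = 38.52 kg/s.
Mass fraction = 4.8746/38.52 = 0.127.

0.127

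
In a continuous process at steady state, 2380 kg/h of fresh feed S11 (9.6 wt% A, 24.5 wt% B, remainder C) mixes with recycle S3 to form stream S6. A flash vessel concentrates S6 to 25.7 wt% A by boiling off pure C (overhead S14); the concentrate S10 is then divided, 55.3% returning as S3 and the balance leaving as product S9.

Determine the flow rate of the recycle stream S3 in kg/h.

1100 kg/h

Overall A balance (none leaves overhead): A in fresh feed = A in product, i.e. 2380×0.096 = (1−0.553)·S10·0.257.
S10 = 228.48/(0.257×0.447) = 1988.9 kg/h.
Recycle S3 = 0.553×1988.9 = 1099.8 kg/h.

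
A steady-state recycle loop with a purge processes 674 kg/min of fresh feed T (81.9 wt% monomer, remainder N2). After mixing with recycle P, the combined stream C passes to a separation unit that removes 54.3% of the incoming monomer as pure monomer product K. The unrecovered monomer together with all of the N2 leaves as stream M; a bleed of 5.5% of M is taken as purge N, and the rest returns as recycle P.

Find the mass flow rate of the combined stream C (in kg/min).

N2 enters only via T and leaves only via the purge: 674×0.181 = 0.055×(N2 in M), and the separation unit passes all N2, so N2 in C = N2 in M = 2218.1 kg/min.
monomer in C: m_A = 674×0.819 + (1−0.055)·(1−0.543)·m_A, so m_A = 552.01/0.5681 = 971.61 kg/min.
C = 971.61 + 2218.1 = 3189.7 kg/min.

3190 kg/min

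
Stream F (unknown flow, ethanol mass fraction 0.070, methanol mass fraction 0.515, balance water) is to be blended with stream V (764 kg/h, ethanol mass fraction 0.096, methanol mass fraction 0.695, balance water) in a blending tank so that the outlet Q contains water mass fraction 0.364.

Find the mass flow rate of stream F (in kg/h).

Let F be the unknown flow. Total out = 764 + F.
water balance: 159.68 + 0.415·F = 0.364·(764 + F)
(0.415 − 0.364)·F = 0.364×764 − 159.68 = 118.42
F = 118.42 / 0.051 = 2322 kg/h

2322 kg/h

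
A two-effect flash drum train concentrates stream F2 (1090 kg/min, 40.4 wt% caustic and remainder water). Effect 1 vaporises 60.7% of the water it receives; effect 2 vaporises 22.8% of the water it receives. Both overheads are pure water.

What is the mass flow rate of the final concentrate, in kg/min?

637.5 kg/min

water in feed = 1090×0.596 = 649.64 kg/min.
After stage 1: water left = (1−0.607)×649.64 = 255.31; stream total = 695.67 kg/min.
After stage 2: water left = (1−0.228)×255.31 = 197.1; final concentrate = 637.46 kg/min.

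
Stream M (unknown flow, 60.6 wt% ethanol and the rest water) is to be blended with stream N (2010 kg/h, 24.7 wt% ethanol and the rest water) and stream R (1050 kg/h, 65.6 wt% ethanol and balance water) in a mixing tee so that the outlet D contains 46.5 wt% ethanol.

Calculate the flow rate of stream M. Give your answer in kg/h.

Let M be the unknown flow. Total out = 3060 + M.
ethanol balance: 1185.3 + 0.606·M = 0.465·(3060 + M)
(0.606 − 0.465)·M = 0.465×3060 − 1185.3 = 237.63
M = 237.63 / 0.141 = 1685.3 kg/h

1685 kg/h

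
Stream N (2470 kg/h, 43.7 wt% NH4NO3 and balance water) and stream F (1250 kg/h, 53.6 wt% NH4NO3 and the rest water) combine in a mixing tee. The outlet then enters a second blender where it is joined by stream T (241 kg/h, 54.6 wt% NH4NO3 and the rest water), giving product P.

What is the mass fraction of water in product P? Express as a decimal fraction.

Overall, product flow = 3961 kg/h.
water in = 2470×0.563 + 1250×0.464 + 241×0.454 = 2080 kg/h.
water fraction in P = 0.5251.

0.5251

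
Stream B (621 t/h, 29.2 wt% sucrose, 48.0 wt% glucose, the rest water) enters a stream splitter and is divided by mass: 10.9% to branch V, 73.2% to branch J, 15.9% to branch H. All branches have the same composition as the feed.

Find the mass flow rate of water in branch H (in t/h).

Branch H total = 0.159×621 = 98.739 t/h.
water in H = 0.228×98.739 = 22.512 t/h.

22.51 t/h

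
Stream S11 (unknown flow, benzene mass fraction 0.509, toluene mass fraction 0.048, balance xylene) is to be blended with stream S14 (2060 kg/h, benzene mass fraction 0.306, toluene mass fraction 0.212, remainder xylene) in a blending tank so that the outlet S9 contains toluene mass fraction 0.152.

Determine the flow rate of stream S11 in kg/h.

1188 kg/h

Let S11 be the unknown flow. Total out = 2060 + S11.
toluene balance: 436.72 + 0.048·S11 = 0.152·(2060 + S11)
(0.048 − 0.152)·S11 = 0.152×2060 − 436.72 = -123.6
S11 = -123.6 / -0.104 = 1188.5 kg/h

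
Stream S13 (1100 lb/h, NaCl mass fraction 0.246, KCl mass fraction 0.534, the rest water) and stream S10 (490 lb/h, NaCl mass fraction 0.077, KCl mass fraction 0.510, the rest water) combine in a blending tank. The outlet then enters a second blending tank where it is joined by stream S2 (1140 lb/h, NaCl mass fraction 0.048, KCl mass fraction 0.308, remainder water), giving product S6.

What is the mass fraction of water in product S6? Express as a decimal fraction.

Overall, product flow = 2730 lb/h.
water in = 1100×0.220 + 490×0.413 + 1140×0.644 = 1178.5 lb/h.
water fraction in S6 = 0.432.

0.432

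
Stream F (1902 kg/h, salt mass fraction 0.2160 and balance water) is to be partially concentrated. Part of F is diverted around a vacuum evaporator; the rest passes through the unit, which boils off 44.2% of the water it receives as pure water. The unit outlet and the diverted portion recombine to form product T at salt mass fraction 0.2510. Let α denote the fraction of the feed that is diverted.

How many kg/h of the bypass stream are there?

1137 kg/h

All 1902×0.216 = 410.83 kg/h of salt reaches T, so T = 410.83/0.251 = 1636.8 kg/h and vapour = 265.22 kg/h.
The evaporator receives (1−α)·1902 of feed at 0.784 water and removes 0.442 of that water:
0.442×0.784×(1−α)×1902 = 265.22
(1−α) = 265.22/659.1 = 0.4024;  α = 0.5976.
Bypass flow = 0.5976×1902 = 1136.6 kg/h.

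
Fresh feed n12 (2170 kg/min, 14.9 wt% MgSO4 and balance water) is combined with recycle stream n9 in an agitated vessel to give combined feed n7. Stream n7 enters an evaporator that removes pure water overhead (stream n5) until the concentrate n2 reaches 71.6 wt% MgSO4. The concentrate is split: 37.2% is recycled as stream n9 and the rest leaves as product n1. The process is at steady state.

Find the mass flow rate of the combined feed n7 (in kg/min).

2437 kg/min

Overall MgSO4 balance (none leaves overhead): MgSO4 in fresh feed = MgSO4 in product, i.e. 2170×0.149 = (1−0.372)·n2·0.716.
n2 = 323.33/(0.716×0.628) = 719.07 kg/min.
Recycle n9 = 0.372×719.07 = 267.5 kg/min.
Combined feed n7 = 2170 + 267.5 = 2437.5 kg/min.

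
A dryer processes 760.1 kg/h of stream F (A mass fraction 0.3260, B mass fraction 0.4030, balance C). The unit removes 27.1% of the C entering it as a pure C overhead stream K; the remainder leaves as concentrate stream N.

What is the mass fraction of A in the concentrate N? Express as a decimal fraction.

0.3518

A is not removed: 760.1×0.326 = 247.79 kg/h of A enters N.
C entering = 760.1×0.271 = 205.99 kg/h; overhead removed = 0.271×205.99 = 55.823 kg/h.
Concentrate = 760.1 − 55.823 = 704.28 kg/h.
Mass fraction = 247.79/704.28 = 0.3518.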